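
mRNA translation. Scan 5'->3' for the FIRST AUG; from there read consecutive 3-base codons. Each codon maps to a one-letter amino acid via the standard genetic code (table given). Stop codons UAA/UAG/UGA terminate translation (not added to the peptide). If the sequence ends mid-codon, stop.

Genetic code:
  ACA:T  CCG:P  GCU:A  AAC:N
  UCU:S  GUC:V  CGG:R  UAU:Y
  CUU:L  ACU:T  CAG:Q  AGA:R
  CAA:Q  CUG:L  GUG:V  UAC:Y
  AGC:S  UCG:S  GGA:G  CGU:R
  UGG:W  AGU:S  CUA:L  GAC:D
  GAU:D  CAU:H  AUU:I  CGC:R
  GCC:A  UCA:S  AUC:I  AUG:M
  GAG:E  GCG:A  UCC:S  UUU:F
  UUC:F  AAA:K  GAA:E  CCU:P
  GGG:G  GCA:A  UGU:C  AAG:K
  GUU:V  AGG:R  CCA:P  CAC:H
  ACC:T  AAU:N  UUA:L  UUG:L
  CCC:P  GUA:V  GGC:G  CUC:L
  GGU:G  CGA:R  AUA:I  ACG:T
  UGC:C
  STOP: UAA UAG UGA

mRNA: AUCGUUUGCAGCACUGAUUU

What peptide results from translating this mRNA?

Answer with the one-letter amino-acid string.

no AUG start codon found

Answer: (empty: no AUG start codon)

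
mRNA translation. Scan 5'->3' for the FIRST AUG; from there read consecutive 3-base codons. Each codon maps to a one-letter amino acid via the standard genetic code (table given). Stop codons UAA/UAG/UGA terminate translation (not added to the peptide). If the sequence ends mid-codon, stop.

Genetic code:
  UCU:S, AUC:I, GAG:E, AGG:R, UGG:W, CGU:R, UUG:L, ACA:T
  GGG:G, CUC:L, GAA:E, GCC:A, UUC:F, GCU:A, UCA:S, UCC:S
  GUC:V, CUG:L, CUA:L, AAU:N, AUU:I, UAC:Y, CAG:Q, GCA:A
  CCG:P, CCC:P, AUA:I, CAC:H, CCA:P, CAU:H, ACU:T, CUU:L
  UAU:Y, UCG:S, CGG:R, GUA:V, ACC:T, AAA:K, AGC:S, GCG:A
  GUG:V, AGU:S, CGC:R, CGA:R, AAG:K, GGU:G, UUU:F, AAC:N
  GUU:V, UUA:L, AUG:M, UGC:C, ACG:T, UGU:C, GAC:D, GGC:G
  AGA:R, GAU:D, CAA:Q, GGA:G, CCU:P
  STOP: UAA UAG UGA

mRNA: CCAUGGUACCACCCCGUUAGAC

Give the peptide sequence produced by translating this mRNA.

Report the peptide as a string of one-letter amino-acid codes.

Answer: MVPPR

Derivation:
start AUG at pos 2
pos 2: AUG -> M; peptide=M
pos 5: GUA -> V; peptide=MV
pos 8: CCA -> P; peptide=MVP
pos 11: CCC -> P; peptide=MVPP
pos 14: CGU -> R; peptide=MVPPR
pos 17: UAG -> STOP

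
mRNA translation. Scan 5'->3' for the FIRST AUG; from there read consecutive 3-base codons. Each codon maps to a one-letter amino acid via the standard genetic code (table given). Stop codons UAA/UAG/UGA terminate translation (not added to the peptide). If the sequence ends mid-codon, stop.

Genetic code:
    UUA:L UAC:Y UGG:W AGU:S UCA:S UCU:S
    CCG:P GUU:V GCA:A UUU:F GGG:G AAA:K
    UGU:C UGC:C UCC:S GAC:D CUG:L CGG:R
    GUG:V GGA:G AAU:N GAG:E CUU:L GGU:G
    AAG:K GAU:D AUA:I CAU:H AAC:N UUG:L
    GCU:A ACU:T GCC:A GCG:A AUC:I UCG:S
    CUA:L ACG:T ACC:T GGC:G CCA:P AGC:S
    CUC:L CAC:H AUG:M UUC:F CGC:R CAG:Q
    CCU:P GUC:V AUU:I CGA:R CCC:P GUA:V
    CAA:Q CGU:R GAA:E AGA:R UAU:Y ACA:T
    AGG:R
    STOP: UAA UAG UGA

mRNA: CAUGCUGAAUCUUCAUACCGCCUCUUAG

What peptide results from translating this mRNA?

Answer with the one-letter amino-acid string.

Answer: MLNLHTAS

Derivation:
start AUG at pos 1
pos 1: AUG -> M; peptide=M
pos 4: CUG -> L; peptide=ML
pos 7: AAU -> N; peptide=MLN
pos 10: CUU -> L; peptide=MLNL
pos 13: CAU -> H; peptide=MLNLH
pos 16: ACC -> T; peptide=MLNLHT
pos 19: GCC -> A; peptide=MLNLHTA
pos 22: UCU -> S; peptide=MLNLHTAS
pos 25: UAG -> STOP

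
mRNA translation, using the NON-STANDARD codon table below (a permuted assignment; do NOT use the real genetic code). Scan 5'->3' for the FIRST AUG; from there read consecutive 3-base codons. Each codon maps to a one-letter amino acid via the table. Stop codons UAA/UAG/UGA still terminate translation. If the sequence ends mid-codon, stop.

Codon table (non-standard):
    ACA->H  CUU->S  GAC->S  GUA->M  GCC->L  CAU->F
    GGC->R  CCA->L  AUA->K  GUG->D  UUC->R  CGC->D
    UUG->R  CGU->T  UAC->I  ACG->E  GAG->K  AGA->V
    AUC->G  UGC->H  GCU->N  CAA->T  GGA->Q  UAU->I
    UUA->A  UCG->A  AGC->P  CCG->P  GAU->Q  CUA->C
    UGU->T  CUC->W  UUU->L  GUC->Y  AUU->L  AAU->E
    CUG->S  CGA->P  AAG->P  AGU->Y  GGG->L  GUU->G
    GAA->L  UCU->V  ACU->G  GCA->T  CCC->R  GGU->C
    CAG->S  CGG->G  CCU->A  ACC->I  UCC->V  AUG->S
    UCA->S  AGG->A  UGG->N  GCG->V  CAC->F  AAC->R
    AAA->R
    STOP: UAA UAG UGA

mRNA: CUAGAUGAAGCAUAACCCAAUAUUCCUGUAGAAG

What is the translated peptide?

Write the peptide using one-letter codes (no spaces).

start AUG at pos 4
pos 4: AUG -> S; peptide=S
pos 7: AAG -> P; peptide=SP
pos 10: CAU -> F; peptide=SPF
pos 13: AAC -> R; peptide=SPFR
pos 16: CCA -> L; peptide=SPFRL
pos 19: AUA -> K; peptide=SPFRLK
pos 22: UUC -> R; peptide=SPFRLKR
pos 25: CUG -> S; peptide=SPFRLKRS
pos 28: UAG -> STOP

Answer: SPFRLKRS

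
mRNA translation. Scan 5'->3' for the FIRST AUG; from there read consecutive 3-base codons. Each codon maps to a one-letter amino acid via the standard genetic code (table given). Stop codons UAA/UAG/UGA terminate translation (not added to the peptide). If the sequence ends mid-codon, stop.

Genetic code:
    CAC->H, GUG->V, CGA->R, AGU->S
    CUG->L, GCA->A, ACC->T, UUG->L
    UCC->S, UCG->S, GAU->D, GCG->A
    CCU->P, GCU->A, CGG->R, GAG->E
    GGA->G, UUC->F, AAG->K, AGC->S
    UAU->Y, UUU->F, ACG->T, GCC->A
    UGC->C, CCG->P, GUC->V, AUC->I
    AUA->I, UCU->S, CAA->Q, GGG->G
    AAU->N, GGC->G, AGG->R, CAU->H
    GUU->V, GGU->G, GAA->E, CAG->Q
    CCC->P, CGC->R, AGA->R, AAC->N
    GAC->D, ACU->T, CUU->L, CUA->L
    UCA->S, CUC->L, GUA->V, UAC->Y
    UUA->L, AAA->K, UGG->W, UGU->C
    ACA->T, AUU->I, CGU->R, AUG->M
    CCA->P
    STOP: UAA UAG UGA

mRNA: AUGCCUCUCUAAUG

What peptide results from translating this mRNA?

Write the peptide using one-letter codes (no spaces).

start AUG at pos 0
pos 0: AUG -> M; peptide=M
pos 3: CCU -> P; peptide=MP
pos 6: CUC -> L; peptide=MPL
pos 9: UAA -> STOP

Answer: MPL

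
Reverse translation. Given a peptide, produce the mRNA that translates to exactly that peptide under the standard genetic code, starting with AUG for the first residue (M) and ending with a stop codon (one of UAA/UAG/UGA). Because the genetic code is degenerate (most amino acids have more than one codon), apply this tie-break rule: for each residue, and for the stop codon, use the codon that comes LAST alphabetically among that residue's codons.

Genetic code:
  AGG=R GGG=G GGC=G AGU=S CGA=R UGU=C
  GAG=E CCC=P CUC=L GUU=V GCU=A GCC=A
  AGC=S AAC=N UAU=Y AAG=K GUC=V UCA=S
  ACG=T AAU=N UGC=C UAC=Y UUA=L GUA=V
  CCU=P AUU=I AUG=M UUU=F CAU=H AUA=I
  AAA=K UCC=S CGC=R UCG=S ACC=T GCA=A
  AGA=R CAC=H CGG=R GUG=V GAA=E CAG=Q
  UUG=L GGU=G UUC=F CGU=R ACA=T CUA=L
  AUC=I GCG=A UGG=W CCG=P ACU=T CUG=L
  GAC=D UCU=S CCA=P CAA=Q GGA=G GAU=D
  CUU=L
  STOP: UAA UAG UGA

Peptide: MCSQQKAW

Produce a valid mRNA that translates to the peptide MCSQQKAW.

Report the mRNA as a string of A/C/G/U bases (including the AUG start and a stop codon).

residue 1: M -> AUG (start codon)
residue 2: C codons sorted = UGC,UGU -> pick last = UGU
residue 3: S codons sorted = AGC,AGU,UCA,UCC,UCG,UCU -> pick last = UCU
residue 4: Q codons sorted = CAA,CAG -> pick last = CAG
residue 5: Q codons sorted = CAA,CAG -> pick last = CAG
residue 6: K codons sorted = AAA,AAG -> pick last = AAG
residue 7: A codons sorted = GCA,GCC,GCG,GCU -> pick last = GCU
residue 8: W -> UGG (only codon)
terminator: stop codons sorted = UAA,UAG,UGA -> pick last = UGA

Answer: mRNA: AUGUGUUCUCAGCAGAAGGCUUGGUGA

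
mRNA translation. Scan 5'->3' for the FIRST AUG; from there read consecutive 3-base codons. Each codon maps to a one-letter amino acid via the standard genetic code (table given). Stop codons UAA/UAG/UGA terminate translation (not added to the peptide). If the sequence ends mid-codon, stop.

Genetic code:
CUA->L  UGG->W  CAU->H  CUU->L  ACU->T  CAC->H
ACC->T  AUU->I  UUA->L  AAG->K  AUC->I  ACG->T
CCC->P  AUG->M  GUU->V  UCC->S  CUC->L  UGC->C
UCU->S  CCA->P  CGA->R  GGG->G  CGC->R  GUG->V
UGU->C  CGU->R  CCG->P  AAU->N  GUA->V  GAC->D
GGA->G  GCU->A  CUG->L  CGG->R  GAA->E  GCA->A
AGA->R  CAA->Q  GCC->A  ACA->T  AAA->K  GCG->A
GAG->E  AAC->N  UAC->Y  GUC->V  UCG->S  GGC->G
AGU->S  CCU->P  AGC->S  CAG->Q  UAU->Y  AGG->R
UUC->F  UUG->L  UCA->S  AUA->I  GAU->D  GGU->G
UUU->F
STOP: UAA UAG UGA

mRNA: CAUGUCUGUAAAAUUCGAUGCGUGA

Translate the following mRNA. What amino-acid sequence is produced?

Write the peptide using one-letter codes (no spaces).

start AUG at pos 1
pos 1: AUG -> M; peptide=M
pos 4: UCU -> S; peptide=MS
pos 7: GUA -> V; peptide=MSV
pos 10: AAA -> K; peptide=MSVK
pos 13: UUC -> F; peptide=MSVKF
pos 16: GAU -> D; peptide=MSVKFD
pos 19: GCG -> A; peptide=MSVKFDA
pos 22: UGA -> STOP

Answer: MSVKFDA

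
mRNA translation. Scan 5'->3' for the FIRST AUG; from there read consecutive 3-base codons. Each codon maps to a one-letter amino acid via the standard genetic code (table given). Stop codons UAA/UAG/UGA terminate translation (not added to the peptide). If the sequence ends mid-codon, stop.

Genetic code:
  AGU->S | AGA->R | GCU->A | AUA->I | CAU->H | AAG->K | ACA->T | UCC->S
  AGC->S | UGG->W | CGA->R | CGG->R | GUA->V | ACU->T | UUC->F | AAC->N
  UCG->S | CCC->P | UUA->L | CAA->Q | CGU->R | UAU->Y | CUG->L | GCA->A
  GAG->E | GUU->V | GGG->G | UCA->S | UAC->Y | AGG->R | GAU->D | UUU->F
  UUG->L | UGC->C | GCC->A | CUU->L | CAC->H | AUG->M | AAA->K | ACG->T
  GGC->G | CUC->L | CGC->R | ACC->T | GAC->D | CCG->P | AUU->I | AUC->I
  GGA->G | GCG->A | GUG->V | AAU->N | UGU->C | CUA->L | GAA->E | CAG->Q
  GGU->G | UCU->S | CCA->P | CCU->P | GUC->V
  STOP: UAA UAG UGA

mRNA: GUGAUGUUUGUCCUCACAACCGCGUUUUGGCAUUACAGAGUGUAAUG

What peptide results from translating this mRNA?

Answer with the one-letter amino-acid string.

Answer: MFVLTTAFWHYRV

Derivation:
start AUG at pos 3
pos 3: AUG -> M; peptide=M
pos 6: UUU -> F; peptide=MF
pos 9: GUC -> V; peptide=MFV
pos 12: CUC -> L; peptide=MFVL
pos 15: ACA -> T; peptide=MFVLT
pos 18: ACC -> T; peptide=MFVLTT
pos 21: GCG -> A; peptide=MFVLTTA
pos 24: UUU -> F; peptide=MFVLTTAF
pos 27: UGG -> W; peptide=MFVLTTAFW
pos 30: CAU -> H; peptide=MFVLTTAFWH
pos 33: UAC -> Y; peptide=MFVLTTAFWHY
pos 36: AGA -> R; peptide=MFVLTTAFWHYR
pos 39: GUG -> V; peptide=MFVLTTAFWHYRV
pos 42: UAA -> STOP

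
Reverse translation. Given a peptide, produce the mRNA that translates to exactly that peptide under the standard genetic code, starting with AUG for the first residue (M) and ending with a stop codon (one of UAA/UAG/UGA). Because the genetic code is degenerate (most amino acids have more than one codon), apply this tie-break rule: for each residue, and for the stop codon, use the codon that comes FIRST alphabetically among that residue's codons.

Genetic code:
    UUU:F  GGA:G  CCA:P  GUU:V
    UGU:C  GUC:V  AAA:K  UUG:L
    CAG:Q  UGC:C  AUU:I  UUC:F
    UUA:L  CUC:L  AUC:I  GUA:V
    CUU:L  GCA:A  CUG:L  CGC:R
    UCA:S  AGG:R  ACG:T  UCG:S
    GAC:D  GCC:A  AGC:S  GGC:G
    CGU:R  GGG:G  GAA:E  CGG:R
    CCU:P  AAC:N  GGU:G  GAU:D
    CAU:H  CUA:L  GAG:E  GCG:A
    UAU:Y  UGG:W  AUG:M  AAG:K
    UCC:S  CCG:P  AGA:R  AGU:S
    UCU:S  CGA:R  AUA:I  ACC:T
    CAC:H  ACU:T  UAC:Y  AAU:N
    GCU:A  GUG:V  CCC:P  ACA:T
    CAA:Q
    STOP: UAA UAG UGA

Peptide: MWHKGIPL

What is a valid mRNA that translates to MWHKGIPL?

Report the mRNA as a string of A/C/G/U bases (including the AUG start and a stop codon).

residue 1: M -> AUG (start codon)
residue 2: W -> UGG (only codon)
residue 3: H codons sorted = CAC,CAU -> pick first = CAC
residue 4: K codons sorted = AAA,AAG -> pick first = AAA
residue 5: G codons sorted = GGA,GGC,GGG,GGU -> pick first = GGA
residue 6: I codons sorted = AUA,AUC,AUU -> pick first = AUA
residue 7: P codons sorted = CCA,CCC,CCG,CCU -> pick first = CCA
residue 8: L codons sorted = CUA,CUC,CUG,CUU,UUA,UUG -> pick first = CUA
terminator: stop codons sorted = UAA,UAG,UGA -> pick first = UAA

Answer: mRNA: AUGUGGCACAAAGGAAUACCACUAUAA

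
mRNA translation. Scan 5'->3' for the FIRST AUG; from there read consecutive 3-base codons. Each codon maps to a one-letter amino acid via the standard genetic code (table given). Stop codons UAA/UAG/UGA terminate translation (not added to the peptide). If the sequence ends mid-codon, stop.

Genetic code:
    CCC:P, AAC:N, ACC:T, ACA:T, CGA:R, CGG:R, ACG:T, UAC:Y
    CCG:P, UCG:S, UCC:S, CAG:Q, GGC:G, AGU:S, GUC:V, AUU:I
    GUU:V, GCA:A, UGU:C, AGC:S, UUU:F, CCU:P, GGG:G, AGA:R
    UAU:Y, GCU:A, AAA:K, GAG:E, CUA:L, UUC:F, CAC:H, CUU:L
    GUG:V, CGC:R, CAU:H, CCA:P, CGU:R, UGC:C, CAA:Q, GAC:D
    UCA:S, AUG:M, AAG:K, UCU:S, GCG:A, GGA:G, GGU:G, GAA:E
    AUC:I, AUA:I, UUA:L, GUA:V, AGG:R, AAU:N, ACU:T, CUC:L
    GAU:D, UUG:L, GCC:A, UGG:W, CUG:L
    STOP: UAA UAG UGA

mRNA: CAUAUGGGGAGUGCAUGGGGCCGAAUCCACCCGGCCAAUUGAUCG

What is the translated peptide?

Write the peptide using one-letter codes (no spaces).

start AUG at pos 3
pos 3: AUG -> M; peptide=M
pos 6: GGG -> G; peptide=MG
pos 9: AGU -> S; peptide=MGS
pos 12: GCA -> A; peptide=MGSA
pos 15: UGG -> W; peptide=MGSAW
pos 18: GGC -> G; peptide=MGSAWG
pos 21: CGA -> R; peptide=MGSAWGR
pos 24: AUC -> I; peptide=MGSAWGRI
pos 27: CAC -> H; peptide=MGSAWGRIH
pos 30: CCG -> P; peptide=MGSAWGRIHP
pos 33: GCC -> A; peptide=MGSAWGRIHPA
pos 36: AAU -> N; peptide=MGSAWGRIHPAN
pos 39: UGA -> STOP

Answer: MGSAWGRIHPAN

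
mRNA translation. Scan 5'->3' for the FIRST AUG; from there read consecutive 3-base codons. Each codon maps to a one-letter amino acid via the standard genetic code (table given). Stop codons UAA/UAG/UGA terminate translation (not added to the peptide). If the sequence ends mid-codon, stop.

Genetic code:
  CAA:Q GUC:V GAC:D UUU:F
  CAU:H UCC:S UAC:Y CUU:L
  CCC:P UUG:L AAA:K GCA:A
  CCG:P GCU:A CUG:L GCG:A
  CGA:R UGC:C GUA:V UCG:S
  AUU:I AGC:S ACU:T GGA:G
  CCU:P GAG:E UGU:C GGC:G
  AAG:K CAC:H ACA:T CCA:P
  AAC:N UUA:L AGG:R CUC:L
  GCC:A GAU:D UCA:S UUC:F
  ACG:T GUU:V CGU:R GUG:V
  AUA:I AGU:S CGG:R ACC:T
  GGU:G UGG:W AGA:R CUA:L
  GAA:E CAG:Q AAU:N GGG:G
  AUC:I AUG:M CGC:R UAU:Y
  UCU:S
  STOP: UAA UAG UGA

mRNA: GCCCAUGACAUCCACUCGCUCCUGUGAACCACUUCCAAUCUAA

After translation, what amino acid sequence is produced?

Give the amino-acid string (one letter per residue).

Answer: MTSTRSCEPLPI

Derivation:
start AUG at pos 4
pos 4: AUG -> M; peptide=M
pos 7: ACA -> T; peptide=MT
pos 10: UCC -> S; peptide=MTS
pos 13: ACU -> T; peptide=MTST
pos 16: CGC -> R; peptide=MTSTR
pos 19: UCC -> S; peptide=MTSTRS
pos 22: UGU -> C; peptide=MTSTRSC
pos 25: GAA -> E; peptide=MTSTRSCE
pos 28: CCA -> P; peptide=MTSTRSCEP
pos 31: CUU -> L; peptide=MTSTRSCEPL
pos 34: CCA -> P; peptide=MTSTRSCEPLP
pos 37: AUC -> I; peptide=MTSTRSCEPLPI
pos 40: UAA -> STOP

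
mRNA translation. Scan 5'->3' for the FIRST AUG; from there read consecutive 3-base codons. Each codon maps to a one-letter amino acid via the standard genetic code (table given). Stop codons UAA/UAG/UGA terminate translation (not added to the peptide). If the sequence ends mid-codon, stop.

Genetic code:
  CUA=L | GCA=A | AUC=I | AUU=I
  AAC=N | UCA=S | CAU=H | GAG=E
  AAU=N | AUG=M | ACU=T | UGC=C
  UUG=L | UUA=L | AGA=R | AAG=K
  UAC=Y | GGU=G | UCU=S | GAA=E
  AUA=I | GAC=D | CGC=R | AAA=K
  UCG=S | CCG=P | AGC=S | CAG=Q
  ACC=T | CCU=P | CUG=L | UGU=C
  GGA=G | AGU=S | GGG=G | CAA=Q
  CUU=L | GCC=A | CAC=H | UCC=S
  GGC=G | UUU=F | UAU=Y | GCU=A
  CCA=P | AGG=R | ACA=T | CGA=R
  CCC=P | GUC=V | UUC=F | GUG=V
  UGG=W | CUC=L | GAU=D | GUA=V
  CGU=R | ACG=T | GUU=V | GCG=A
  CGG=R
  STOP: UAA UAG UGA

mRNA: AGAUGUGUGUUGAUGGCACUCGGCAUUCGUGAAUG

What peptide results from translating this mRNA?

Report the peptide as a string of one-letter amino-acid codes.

Answer: MCVDGTRHS

Derivation:
start AUG at pos 2
pos 2: AUG -> M; peptide=M
pos 5: UGU -> C; peptide=MC
pos 8: GUU -> V; peptide=MCV
pos 11: GAU -> D; peptide=MCVD
pos 14: GGC -> G; peptide=MCVDG
pos 17: ACU -> T; peptide=MCVDGT
pos 20: CGG -> R; peptide=MCVDGTR
pos 23: CAU -> H; peptide=MCVDGTRH
pos 26: UCG -> S; peptide=MCVDGTRHS
pos 29: UGA -> STOP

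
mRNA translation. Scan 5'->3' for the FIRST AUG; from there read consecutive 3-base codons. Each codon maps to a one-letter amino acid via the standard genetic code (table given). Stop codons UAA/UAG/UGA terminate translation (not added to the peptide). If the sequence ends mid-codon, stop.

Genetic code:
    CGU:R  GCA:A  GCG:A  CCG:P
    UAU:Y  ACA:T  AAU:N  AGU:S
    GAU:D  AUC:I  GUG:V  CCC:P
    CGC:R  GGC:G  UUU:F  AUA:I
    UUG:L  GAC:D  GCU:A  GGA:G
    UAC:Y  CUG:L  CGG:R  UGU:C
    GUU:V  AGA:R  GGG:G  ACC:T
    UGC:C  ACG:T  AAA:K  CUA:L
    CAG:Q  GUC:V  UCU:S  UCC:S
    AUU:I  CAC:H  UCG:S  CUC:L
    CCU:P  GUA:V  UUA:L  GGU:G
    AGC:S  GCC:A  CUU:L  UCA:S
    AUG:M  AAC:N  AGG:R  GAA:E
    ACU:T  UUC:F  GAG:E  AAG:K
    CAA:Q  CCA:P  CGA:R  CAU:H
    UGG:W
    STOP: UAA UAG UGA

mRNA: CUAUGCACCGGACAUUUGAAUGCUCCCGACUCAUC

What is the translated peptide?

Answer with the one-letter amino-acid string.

start AUG at pos 2
pos 2: AUG -> M; peptide=M
pos 5: CAC -> H; peptide=MH
pos 8: CGG -> R; peptide=MHR
pos 11: ACA -> T; peptide=MHRT
pos 14: UUU -> F; peptide=MHRTF
pos 17: GAA -> E; peptide=MHRTFE
pos 20: UGC -> C; peptide=MHRTFEC
pos 23: UCC -> S; peptide=MHRTFECS
pos 26: CGA -> R; peptide=MHRTFECSR
pos 29: CUC -> L; peptide=MHRTFECSRL
pos 32: AUC -> I; peptide=MHRTFECSRLI
pos 35: only 0 nt remain (<3), stop (end of mRNA)

Answer: MHRTFECSRLI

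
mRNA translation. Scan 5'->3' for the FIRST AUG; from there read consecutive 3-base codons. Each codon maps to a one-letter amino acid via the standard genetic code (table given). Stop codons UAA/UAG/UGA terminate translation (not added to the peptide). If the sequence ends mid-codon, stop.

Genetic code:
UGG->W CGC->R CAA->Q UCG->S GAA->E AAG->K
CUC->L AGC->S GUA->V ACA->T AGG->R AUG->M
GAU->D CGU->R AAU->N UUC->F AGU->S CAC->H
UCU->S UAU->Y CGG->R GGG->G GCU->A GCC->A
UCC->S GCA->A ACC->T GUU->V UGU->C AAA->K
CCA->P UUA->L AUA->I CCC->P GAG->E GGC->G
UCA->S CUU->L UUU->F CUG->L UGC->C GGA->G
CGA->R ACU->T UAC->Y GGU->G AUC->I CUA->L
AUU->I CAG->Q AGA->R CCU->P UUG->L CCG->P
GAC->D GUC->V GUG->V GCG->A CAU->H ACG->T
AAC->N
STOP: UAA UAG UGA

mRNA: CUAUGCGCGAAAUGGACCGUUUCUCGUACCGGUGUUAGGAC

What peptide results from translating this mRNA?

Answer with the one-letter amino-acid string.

start AUG at pos 2
pos 2: AUG -> M; peptide=M
pos 5: CGC -> R; peptide=MR
pos 8: GAA -> E; peptide=MRE
pos 11: AUG -> M; peptide=MREM
pos 14: GAC -> D; peptide=MREMD
pos 17: CGU -> R; peptide=MREMDR
pos 20: UUC -> F; peptide=MREMDRF
pos 23: UCG -> S; peptide=MREMDRFS
pos 26: UAC -> Y; peptide=MREMDRFSY
pos 29: CGG -> R; peptide=MREMDRFSYR
pos 32: UGU -> C; peptide=MREMDRFSYRC
pos 35: UAG -> STOP

Answer: MREMDRFSYRC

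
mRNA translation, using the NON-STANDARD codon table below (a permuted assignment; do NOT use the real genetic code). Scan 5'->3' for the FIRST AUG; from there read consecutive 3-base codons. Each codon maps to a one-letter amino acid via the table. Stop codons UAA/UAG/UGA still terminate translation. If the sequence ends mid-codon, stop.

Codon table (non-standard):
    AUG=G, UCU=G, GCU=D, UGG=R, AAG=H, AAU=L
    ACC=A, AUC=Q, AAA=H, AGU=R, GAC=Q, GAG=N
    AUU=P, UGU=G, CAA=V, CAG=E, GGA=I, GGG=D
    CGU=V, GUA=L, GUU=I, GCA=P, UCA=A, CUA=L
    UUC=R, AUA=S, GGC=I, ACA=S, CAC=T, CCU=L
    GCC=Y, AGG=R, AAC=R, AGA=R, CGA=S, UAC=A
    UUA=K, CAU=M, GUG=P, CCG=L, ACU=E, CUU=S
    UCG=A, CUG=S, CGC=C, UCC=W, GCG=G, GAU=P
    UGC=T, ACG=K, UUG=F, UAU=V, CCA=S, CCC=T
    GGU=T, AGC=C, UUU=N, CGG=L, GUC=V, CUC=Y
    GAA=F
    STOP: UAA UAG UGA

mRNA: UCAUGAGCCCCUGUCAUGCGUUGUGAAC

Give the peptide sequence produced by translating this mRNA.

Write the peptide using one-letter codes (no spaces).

Answer: GCTGMGF

Derivation:
start AUG at pos 2
pos 2: AUG -> G; peptide=G
pos 5: AGC -> C; peptide=GC
pos 8: CCC -> T; peptide=GCT
pos 11: UGU -> G; peptide=GCTG
pos 14: CAU -> M; peptide=GCTGM
pos 17: GCG -> G; peptide=GCTGMG
pos 20: UUG -> F; peptide=GCTGMGF
pos 23: UGA -> STOP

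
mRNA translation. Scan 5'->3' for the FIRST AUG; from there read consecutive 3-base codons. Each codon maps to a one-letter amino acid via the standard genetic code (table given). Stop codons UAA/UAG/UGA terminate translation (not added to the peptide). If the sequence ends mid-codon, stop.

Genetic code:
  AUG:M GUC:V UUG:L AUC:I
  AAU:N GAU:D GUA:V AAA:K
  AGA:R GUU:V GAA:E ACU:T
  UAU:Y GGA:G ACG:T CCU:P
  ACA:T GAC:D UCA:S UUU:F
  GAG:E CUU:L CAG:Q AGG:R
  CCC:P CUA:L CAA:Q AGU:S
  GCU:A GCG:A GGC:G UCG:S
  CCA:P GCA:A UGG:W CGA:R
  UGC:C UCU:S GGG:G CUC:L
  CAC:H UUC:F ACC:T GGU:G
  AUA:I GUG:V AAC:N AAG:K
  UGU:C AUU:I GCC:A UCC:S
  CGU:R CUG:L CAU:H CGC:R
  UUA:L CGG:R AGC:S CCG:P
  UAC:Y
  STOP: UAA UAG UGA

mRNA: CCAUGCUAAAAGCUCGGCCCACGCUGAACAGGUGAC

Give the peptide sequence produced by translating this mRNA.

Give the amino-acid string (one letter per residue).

Answer: MLKARPTLNR

Derivation:
start AUG at pos 2
pos 2: AUG -> M; peptide=M
pos 5: CUA -> L; peptide=ML
pos 8: AAA -> K; peptide=MLK
pos 11: GCU -> A; peptide=MLKA
pos 14: CGG -> R; peptide=MLKAR
pos 17: CCC -> P; peptide=MLKARP
pos 20: ACG -> T; peptide=MLKARPT
pos 23: CUG -> L; peptide=MLKARPTL
pos 26: AAC -> N; peptide=MLKARPTLN
pos 29: AGG -> R; peptide=MLKARPTLNR
pos 32: UGA -> STOP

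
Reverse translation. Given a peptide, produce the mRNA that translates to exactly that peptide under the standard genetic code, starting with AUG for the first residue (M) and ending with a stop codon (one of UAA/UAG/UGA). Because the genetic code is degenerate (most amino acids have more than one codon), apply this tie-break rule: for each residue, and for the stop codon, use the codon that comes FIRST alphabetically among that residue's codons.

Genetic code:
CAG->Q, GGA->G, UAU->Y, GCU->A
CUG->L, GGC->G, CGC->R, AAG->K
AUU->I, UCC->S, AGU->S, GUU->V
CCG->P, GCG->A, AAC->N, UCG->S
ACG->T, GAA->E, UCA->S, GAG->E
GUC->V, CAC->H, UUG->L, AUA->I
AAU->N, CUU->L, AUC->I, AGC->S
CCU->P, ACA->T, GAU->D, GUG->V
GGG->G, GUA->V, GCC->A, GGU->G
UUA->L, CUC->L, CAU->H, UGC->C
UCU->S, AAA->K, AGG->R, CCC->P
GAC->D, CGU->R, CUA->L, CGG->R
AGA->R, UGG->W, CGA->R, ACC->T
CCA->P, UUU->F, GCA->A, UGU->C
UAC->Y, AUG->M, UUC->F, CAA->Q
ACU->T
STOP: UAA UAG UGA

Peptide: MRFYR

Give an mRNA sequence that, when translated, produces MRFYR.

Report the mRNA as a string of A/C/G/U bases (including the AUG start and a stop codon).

Answer: mRNA: AUGAGAUUCUACAGAUAA

Derivation:
residue 1: M -> AUG (start codon)
residue 2: R codons sorted = AGA,AGG,CGA,CGC,CGG,CGU -> pick first = AGA
residue 3: F codons sorted = UUC,UUU -> pick first = UUC
residue 4: Y codons sorted = UAC,UAU -> pick first = UAC
residue 5: R codons sorted = AGA,AGG,CGA,CGC,CGG,CGU -> pick first = AGA
terminator: stop codons sorted = UAA,UAG,UGA -> pick first = UAA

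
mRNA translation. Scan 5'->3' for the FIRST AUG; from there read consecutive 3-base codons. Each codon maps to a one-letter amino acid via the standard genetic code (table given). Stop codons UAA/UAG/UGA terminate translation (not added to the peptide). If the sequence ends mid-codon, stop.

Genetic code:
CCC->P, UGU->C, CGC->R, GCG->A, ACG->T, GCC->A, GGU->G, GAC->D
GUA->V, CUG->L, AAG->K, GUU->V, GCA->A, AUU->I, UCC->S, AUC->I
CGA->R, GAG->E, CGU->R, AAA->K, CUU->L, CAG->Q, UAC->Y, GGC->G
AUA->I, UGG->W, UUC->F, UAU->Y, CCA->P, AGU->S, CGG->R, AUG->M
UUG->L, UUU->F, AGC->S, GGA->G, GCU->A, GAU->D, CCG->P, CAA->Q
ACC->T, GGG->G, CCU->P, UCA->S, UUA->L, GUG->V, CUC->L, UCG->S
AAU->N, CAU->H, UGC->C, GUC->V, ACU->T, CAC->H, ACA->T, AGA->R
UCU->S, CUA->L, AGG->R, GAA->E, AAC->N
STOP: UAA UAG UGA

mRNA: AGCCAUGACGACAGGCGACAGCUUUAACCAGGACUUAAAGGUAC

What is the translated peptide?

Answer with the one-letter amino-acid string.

start AUG at pos 4
pos 4: AUG -> M; peptide=M
pos 7: ACG -> T; peptide=MT
pos 10: ACA -> T; peptide=MTT
pos 13: GGC -> G; peptide=MTTG
pos 16: GAC -> D; peptide=MTTGD
pos 19: AGC -> S; peptide=MTTGDS
pos 22: UUU -> F; peptide=MTTGDSF
pos 25: AAC -> N; peptide=MTTGDSFN
pos 28: CAG -> Q; peptide=MTTGDSFNQ
pos 31: GAC -> D; peptide=MTTGDSFNQD
pos 34: UUA -> L; peptide=MTTGDSFNQDL
pos 37: AAG -> K; peptide=MTTGDSFNQDLK
pos 40: GUA -> V; peptide=MTTGDSFNQDLKV
pos 43: only 1 nt remain (<3), stop (end of mRNA)

Answer: MTTGDSFNQDLKV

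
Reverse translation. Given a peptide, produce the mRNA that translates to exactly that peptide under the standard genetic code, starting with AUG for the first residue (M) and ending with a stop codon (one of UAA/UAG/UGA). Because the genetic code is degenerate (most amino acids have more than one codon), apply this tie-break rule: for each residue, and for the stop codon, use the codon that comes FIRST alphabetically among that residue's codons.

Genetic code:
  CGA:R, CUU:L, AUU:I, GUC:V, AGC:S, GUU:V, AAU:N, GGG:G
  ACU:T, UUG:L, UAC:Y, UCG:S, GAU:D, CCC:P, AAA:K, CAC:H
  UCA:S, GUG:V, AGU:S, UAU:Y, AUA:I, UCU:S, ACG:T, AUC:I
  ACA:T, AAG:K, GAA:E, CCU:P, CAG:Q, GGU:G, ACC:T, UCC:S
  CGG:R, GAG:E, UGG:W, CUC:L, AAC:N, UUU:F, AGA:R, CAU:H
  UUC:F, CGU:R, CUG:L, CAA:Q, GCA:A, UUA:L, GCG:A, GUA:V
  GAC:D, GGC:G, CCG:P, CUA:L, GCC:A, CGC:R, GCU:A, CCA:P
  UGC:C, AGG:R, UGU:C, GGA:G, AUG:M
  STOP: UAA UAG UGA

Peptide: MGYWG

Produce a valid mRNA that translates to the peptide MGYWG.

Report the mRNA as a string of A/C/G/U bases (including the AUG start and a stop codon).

residue 1: M -> AUG (start codon)
residue 2: G codons sorted = GGA,GGC,GGG,GGU -> pick first = GGA
residue 3: Y codons sorted = UAC,UAU -> pick first = UAC
residue 4: W -> UGG (only codon)
residue 5: G codons sorted = GGA,GGC,GGG,GGU -> pick first = GGA
terminator: stop codons sorted = UAA,UAG,UGA -> pick first = UAA

Answer: mRNA: AUGGGAUACUGGGGAUAA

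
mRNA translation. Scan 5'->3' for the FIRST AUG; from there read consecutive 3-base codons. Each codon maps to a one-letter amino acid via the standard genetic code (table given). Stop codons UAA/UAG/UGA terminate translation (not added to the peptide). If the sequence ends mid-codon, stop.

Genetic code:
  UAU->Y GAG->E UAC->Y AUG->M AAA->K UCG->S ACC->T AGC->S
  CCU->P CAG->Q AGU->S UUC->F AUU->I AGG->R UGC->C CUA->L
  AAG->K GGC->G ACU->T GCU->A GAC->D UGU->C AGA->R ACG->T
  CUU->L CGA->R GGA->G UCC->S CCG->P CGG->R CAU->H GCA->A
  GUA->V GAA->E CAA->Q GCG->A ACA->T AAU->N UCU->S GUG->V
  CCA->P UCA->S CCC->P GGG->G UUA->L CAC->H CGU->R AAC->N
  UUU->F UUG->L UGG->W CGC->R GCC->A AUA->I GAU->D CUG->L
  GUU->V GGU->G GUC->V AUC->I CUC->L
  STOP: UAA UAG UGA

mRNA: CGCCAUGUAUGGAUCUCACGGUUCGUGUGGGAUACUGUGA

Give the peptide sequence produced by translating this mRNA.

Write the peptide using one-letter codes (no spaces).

start AUG at pos 4
pos 4: AUG -> M; peptide=M
pos 7: UAU -> Y; peptide=MY
pos 10: GGA -> G; peptide=MYG
pos 13: UCU -> S; peptide=MYGS
pos 16: CAC -> H; peptide=MYGSH
pos 19: GGU -> G; peptide=MYGSHG
pos 22: UCG -> S; peptide=MYGSHGS
pos 25: UGU -> C; peptide=MYGSHGSC
pos 28: GGG -> G; peptide=MYGSHGSCG
pos 31: AUA -> I; peptide=MYGSHGSCGI
pos 34: CUG -> L; peptide=MYGSHGSCGIL
pos 37: UGA -> STOP

Answer: MYGSHGSCGIL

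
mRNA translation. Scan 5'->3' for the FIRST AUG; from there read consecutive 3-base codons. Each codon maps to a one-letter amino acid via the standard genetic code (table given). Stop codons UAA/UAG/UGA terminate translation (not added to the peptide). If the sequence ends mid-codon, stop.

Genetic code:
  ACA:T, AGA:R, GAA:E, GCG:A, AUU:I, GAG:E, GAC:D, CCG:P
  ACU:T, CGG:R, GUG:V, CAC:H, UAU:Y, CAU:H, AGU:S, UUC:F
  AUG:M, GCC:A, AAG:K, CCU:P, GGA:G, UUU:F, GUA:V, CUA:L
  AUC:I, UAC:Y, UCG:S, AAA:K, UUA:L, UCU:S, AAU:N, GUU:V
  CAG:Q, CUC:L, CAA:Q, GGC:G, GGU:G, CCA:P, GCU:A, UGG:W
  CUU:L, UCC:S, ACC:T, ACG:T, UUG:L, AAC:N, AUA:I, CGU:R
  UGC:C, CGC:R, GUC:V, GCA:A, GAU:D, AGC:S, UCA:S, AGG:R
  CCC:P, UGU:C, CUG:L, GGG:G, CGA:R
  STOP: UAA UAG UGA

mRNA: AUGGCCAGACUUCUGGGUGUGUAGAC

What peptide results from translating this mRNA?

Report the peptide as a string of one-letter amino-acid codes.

Answer: MARLLGV

Derivation:
start AUG at pos 0
pos 0: AUG -> M; peptide=M
pos 3: GCC -> A; peptide=MA
pos 6: AGA -> R; peptide=MAR
pos 9: CUU -> L; peptide=MARL
pos 12: CUG -> L; peptide=MARLL
pos 15: GGU -> G; peptide=MARLLG
pos 18: GUG -> V; peptide=MARLLGV
pos 21: UAG -> STOP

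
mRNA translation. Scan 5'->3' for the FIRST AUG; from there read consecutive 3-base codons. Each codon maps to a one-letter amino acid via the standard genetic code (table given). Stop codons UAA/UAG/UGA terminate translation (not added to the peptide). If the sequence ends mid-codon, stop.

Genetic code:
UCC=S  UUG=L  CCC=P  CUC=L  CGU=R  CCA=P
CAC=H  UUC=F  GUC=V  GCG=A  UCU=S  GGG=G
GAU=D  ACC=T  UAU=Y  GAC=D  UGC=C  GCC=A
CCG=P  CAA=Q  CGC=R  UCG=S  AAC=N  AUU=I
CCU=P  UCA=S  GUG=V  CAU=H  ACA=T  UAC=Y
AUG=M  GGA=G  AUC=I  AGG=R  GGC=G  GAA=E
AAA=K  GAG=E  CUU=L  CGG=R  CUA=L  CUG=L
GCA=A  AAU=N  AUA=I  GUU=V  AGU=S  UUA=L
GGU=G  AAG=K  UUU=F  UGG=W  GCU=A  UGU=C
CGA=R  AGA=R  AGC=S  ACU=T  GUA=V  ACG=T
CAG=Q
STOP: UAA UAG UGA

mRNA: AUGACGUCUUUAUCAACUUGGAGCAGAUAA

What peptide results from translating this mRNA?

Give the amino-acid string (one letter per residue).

start AUG at pos 0
pos 0: AUG -> M; peptide=M
pos 3: ACG -> T; peptide=MT
pos 6: UCU -> S; peptide=MTS
pos 9: UUA -> L; peptide=MTSL
pos 12: UCA -> S; peptide=MTSLS
pos 15: ACU -> T; peptide=MTSLST
pos 18: UGG -> W; peptide=MTSLSTW
pos 21: AGC -> S; peptide=MTSLSTWS
pos 24: AGA -> R; peptide=MTSLSTWSR
pos 27: UAA -> STOP

Answer: MTSLSTWSR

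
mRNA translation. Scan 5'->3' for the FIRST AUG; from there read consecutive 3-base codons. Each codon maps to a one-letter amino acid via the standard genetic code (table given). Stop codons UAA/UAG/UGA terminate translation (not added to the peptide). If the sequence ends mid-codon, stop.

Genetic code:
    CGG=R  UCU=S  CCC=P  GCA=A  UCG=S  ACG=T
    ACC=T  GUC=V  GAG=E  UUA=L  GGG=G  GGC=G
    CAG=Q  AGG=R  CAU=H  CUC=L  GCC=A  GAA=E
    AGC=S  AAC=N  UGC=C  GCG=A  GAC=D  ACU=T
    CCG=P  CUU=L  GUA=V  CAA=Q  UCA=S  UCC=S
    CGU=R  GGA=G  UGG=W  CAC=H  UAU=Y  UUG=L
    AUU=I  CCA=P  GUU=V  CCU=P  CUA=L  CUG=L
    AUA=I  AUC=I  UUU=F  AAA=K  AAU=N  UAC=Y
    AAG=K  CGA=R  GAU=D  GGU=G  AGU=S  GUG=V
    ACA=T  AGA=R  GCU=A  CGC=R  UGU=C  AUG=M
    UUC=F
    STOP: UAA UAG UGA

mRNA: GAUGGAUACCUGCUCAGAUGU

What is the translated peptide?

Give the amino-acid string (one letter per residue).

start AUG at pos 1
pos 1: AUG -> M; peptide=M
pos 4: GAU -> D; peptide=MD
pos 7: ACC -> T; peptide=MDT
pos 10: UGC -> C; peptide=MDTC
pos 13: UCA -> S; peptide=MDTCS
pos 16: GAU -> D; peptide=MDTCSD
pos 19: only 2 nt remain (<3), stop (end of mRNA)

Answer: MDTCSD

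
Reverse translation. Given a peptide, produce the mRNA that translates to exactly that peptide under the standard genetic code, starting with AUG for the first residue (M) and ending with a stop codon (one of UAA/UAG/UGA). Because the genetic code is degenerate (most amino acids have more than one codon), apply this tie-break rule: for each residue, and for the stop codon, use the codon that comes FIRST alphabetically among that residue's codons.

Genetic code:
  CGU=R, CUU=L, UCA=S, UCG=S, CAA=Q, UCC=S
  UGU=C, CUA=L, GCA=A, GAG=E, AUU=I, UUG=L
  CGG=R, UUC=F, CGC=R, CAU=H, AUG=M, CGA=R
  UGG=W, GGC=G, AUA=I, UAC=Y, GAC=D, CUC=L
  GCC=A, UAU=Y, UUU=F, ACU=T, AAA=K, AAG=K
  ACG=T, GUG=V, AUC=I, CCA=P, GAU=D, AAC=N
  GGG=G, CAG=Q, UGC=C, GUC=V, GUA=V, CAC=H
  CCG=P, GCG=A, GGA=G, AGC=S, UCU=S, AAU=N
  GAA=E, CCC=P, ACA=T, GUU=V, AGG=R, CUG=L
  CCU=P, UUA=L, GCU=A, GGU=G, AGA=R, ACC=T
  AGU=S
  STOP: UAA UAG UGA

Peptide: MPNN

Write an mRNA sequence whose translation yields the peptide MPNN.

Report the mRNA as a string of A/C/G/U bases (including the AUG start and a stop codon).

residue 1: M -> AUG (start codon)
residue 2: P codons sorted = CCA,CCC,CCG,CCU -> pick first = CCA
residue 3: N codons sorted = AAC,AAU -> pick first = AAC
residue 4: N codons sorted = AAC,AAU -> pick first = AAC
terminator: stop codons sorted = UAA,UAG,UGA -> pick first = UAA

Answer: mRNA: AUGCCAAACAACUAA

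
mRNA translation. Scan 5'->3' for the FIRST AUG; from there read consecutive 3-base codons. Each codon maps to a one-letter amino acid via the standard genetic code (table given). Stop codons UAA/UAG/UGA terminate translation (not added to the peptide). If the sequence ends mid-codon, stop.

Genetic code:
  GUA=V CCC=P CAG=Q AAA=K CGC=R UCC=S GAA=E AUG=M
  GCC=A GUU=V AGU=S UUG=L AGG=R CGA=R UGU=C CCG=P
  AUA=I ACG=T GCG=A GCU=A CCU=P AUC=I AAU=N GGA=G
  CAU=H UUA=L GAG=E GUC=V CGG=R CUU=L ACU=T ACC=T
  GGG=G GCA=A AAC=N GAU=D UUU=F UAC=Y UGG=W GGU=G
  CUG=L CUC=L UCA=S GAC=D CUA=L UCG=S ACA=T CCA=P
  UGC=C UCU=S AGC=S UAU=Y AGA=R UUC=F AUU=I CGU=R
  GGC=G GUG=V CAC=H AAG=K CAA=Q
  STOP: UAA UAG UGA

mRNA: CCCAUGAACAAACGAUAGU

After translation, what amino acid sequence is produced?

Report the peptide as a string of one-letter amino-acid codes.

start AUG at pos 3
pos 3: AUG -> M; peptide=M
pos 6: AAC -> N; peptide=MN
pos 9: AAA -> K; peptide=MNK
pos 12: CGA -> R; peptide=MNKR
pos 15: UAG -> STOP

Answer: MNKR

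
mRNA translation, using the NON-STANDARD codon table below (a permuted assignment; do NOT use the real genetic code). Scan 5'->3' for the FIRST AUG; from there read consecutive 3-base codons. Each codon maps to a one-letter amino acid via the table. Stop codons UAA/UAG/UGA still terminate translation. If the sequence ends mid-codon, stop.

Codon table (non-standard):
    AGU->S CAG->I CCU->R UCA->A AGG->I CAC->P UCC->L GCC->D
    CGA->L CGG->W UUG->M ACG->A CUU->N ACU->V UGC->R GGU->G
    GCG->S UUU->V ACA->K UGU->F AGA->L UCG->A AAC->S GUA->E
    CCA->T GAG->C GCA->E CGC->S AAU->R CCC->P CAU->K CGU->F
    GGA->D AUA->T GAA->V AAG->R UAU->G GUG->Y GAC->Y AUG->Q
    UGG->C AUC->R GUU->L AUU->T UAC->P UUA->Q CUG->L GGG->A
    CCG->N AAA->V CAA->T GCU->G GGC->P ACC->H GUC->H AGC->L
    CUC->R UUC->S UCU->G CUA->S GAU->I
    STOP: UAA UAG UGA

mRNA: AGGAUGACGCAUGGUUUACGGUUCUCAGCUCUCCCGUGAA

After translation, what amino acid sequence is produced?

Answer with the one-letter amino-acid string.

start AUG at pos 3
pos 3: AUG -> Q; peptide=Q
pos 6: ACG -> A; peptide=QA
pos 9: CAU -> K; peptide=QAK
pos 12: GGU -> G; peptide=QAKG
pos 15: UUA -> Q; peptide=QAKGQ
pos 18: CGG -> W; peptide=QAKGQW
pos 21: UUC -> S; peptide=QAKGQWS
pos 24: UCA -> A; peptide=QAKGQWSA
pos 27: GCU -> G; peptide=QAKGQWSAG
pos 30: CUC -> R; peptide=QAKGQWSAGR
pos 33: CCG -> N; peptide=QAKGQWSAGRN
pos 36: UGA -> STOP

Answer: QAKGQWSAGRN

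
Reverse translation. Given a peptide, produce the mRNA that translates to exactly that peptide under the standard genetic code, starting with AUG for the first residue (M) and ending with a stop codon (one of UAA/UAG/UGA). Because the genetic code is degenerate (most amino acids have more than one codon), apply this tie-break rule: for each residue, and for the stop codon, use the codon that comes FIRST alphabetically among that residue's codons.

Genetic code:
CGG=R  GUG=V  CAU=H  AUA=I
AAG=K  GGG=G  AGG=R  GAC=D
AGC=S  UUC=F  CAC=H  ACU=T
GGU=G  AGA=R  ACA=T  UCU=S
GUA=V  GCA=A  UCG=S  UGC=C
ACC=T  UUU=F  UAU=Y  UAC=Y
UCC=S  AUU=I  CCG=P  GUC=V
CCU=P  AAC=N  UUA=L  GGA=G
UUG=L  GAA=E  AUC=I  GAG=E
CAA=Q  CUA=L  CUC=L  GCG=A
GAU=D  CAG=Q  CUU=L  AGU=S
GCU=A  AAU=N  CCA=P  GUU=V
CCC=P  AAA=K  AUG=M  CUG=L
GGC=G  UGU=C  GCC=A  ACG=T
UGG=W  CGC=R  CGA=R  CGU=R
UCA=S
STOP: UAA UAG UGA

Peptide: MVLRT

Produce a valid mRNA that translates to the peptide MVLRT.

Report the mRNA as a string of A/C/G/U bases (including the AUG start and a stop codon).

Answer: mRNA: AUGGUACUAAGAACAUAA

Derivation:
residue 1: M -> AUG (start codon)
residue 2: V codons sorted = GUA,GUC,GUG,GUU -> pick first = GUA
residue 3: L codons sorted = CUA,CUC,CUG,CUU,UUA,UUG -> pick first = CUA
residue 4: R codons sorted = AGA,AGG,CGA,CGC,CGG,CGU -> pick first = AGA
residue 5: T codons sorted = ACA,ACC,ACG,ACU -> pick first = ACA
terminator: stop codons sorted = UAA,UAG,UGA -> pick first = UAA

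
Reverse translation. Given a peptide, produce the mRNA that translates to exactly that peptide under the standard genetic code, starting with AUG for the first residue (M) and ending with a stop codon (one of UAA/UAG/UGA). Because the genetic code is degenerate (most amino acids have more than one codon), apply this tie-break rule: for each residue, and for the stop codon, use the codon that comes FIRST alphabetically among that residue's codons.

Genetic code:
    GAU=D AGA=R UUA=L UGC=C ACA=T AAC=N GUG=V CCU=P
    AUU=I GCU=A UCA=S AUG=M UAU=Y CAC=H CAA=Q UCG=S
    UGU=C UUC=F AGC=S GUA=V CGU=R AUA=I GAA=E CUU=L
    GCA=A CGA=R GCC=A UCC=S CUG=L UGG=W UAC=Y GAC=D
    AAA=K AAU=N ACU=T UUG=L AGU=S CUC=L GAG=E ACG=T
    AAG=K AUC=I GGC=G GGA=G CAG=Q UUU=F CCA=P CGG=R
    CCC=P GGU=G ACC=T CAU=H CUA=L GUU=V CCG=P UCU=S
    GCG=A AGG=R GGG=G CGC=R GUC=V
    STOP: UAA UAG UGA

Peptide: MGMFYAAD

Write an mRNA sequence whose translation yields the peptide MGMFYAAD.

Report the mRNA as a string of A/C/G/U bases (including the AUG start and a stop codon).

residue 1: M -> AUG (start codon)
residue 2: G codons sorted = GGA,GGC,GGG,GGU -> pick first = GGA
residue 3: M -> AUG (only codon)
residue 4: F codons sorted = UUC,UUU -> pick first = UUC
residue 5: Y codons sorted = UAC,UAU -> pick first = UAC
residue 6: A codons sorted = GCA,GCC,GCG,GCU -> pick first = GCA
residue 7: A codons sorted = GCA,GCC,GCG,GCU -> pick first = GCA
residue 8: D codons sorted = GAC,GAU -> pick first = GAC
terminator: stop codons sorted = UAA,UAG,UGA -> pick first = UAA

Answer: mRNA: AUGGGAAUGUUCUACGCAGCAGACUAA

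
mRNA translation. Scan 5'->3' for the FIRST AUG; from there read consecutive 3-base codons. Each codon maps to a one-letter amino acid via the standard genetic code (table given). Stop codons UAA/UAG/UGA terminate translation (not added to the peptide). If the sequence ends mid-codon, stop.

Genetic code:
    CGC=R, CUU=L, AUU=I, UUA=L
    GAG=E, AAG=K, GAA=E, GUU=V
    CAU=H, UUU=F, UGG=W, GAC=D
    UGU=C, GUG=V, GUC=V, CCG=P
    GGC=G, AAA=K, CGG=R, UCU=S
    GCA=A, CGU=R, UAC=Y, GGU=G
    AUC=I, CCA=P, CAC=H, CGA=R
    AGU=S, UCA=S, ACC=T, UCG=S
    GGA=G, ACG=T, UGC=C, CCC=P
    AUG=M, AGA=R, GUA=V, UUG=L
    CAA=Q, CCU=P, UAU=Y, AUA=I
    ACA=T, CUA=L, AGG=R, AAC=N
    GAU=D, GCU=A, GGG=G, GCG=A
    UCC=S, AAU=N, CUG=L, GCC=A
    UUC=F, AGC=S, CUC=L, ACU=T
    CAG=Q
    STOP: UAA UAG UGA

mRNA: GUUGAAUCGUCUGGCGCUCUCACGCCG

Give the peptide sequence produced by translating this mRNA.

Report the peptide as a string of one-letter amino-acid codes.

no AUG start codon found

Answer: (empty: no AUG start codon)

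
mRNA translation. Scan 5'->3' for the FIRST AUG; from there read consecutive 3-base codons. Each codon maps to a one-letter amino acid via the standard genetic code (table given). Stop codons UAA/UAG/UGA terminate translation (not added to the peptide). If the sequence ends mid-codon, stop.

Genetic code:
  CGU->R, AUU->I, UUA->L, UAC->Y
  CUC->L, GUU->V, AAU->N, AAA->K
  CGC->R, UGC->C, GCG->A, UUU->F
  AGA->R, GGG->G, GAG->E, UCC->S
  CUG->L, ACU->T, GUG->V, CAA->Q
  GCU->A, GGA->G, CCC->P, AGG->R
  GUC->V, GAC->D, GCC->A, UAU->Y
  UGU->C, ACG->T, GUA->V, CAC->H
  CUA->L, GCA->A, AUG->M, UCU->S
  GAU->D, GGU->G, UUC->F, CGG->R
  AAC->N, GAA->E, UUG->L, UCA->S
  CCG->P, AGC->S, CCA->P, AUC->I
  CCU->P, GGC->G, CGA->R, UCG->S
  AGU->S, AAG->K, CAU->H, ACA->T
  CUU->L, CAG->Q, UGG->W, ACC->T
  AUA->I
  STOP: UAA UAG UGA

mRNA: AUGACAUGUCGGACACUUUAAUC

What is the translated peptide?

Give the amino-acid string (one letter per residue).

start AUG at pos 0
pos 0: AUG -> M; peptide=M
pos 3: ACA -> T; peptide=MT
pos 6: UGU -> C; peptide=MTC
pos 9: CGG -> R; peptide=MTCR
pos 12: ACA -> T; peptide=MTCRT
pos 15: CUU -> L; peptide=MTCRTL
pos 18: UAA -> STOP

Answer: MTCRTL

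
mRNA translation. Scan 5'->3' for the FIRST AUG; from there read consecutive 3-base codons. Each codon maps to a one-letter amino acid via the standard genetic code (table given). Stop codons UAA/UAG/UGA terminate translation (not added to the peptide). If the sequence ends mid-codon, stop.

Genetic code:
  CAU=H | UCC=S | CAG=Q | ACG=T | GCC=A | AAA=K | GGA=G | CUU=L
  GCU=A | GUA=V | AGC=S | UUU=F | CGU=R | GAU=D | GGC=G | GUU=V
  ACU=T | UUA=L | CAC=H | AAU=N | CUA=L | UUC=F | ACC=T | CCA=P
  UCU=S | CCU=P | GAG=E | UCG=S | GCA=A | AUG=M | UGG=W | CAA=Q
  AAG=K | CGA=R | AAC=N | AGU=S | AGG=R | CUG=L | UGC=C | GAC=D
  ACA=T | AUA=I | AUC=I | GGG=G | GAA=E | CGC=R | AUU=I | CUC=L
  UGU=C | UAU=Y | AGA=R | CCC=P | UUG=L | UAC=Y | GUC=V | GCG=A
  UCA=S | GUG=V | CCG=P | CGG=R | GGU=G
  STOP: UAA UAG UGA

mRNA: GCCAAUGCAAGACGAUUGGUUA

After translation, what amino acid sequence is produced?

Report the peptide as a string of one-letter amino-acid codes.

Answer: MQDDWL

Derivation:
start AUG at pos 4
pos 4: AUG -> M; peptide=M
pos 7: CAA -> Q; peptide=MQ
pos 10: GAC -> D; peptide=MQD
pos 13: GAU -> D; peptide=MQDD
pos 16: UGG -> W; peptide=MQDDW
pos 19: UUA -> L; peptide=MQDDWL
pos 22: only 0 nt remain (<3), stop (end of mRNA)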